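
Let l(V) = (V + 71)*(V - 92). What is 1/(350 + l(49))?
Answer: -1/4810 ≈ -0.00020790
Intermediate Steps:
l(V) = (-92 + V)*(71 + V) (l(V) = (71 + V)*(-92 + V) = (-92 + V)*(71 + V))
1/(350 + l(49)) = 1/(350 + (-6532 + 49² - 21*49)) = 1/(350 + (-6532 + 2401 - 1029)) = 1/(350 - 5160) = 1/(-4810) = -1/4810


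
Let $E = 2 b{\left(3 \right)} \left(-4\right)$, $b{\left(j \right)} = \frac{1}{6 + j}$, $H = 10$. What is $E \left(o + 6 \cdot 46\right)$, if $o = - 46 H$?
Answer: $\frac{1472}{9} \approx 163.56$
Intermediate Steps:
$o = -460$ ($o = \left(-46\right) 10 = -460$)
$E = - \frac{8}{9}$ ($E = \frac{2}{6 + 3} \left(-4\right) = \frac{2}{9} \left(-4\right) = - \frac{8}{9} \approx -0.88889$)
$E \left(o + 6 \cdot 46\right) = - \frac{8 \left(-460 + 6 \cdot 46\right)}{9} = - \frac{8 \left(-460 + 276\right)}{9} = \left(- \frac{8}{9}\right) \left(-184\right) = \frac{1472}{9}$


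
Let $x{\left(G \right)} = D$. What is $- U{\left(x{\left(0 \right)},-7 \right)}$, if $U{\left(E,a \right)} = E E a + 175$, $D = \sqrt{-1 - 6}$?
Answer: $-224$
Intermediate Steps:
$D = i \sqrt{7}$ ($D = \sqrt{-7} = i \sqrt{7} \approx 2.6458 i$)
$x{\left(G \right)} = i \sqrt{7}$
$U{\left(E,a \right)} = 175 + a E^{2}$ ($U{\left(E,a \right)} = E^{2} a + 175 = a E^{2} + 175 = 175 + a E^{2}$)
$- U{\left(x{\left(0 \right)},-7 \right)} = - (175 - 7 \left(i \sqrt{7}\right)^{2}) = - (175 - -49) = - (175 + 49) = \left(-1\right) 224 = -224$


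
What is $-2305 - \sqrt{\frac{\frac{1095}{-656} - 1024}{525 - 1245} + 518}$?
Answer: $-2305 - \frac{\sqrt{50293592795}}{9840} \approx -2327.8$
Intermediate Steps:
$-2305 - \sqrt{\frac{\frac{1095}{-656} - 1024}{525 - 1245} + 518} = -2305 - \sqrt{\frac{1095 \left(- \frac{1}{656}\right) - 1024}{-720} + 518} = -2305 - \sqrt{\left(- \frac{1095}{656} - 1024\right) \left(- \frac{1}{720}\right) + 518} = -2305 - \sqrt{\left(- \frac{672839}{656}\right) \left(- \frac{1}{720}\right) + 518} = -2305 - \sqrt{\frac{672839}{472320} + 518} = -2305 - \sqrt{\frac{245334599}{472320}} = -2305 - \frac{\sqrt{50293592795}}{9840}$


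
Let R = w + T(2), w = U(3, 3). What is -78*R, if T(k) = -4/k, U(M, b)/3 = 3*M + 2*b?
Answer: -3354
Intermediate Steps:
U(M, b) = 6*b + 9*M (U(M, b) = 3*(3*M + 2*b) = 3*(2*b + 3*M) = 6*b + 9*M)
w = 45 (w = 6*3 + 9*3 = 18 + 27 = 45)
R = 43 (R = 45 - 4/2 = 45 - 4*½ = 45 - 2 = 43)
-78*R = -78*43 = -3354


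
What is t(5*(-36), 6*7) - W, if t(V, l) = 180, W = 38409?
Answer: -38229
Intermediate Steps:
t(5*(-36), 6*7) - W = 180 - 1*38409 = 180 - 38409 = -38229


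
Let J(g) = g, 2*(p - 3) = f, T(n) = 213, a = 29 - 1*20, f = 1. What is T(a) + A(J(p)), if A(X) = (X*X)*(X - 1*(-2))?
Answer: 2243/8 ≈ 280.38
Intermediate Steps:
a = 9 (a = 29 - 20 = 9)
p = 7/2 (p = 3 + (1/2)*1 = 3 + 1/2 = 7/2 ≈ 3.5000)
A(X) = X**2*(2 + X) (A(X) = X**2*(X + 2) = X**2*(2 + X))
T(a) + A(J(p)) = 213 + (7/2)**2*(2 + 7/2) = 213 + (49/4)*(11/2) = 213 + 539/8 = 2243/8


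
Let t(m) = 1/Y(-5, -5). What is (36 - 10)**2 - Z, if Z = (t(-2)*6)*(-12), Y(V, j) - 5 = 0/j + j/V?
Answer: 688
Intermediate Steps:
Y(V, j) = 5 + j/V (Y(V, j) = 5 + (0/j + j/V) = 5 + (0 + j/V) = 5 + j/V)
t(m) = 1/6 (t(m) = 1/(5 - 5/(-5)) = 1/(5 - 5*(-1/5)) = 1/(5 + 1) = 1/6)
Z = -12 (Z = ((1/6)*6)*(-12) = 1*(-12) = -12)
(36 - 10)**2 - Z = (36 - 10)**2 - 1*(-12) = 26**2 + 12 = 676 + 12 = 688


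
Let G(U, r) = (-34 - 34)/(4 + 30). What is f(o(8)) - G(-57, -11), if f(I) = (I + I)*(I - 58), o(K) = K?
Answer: -798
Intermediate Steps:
f(I) = 2*I*(-58 + I) (f(I) = (2*I)*(-58 + I) = 2*I*(-58 + I))
G(U, r) = -2 (G(U, r) = -68/34 = -68*1/34 = -2)
f(o(8)) - G(-57, -11) = 2*8*(-58 + 8) - 1*(-2) = 2*8*(-50) + 2 = -800 + 2 = -798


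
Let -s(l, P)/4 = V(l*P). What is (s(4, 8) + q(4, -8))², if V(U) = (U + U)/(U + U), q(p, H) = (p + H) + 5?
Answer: 9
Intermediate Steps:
q(p, H) = 5 + H + p (q(p, H) = (H + p) + 5 = 5 + H + p)
V(U) = 1 (V(U) = (2*U)/((2*U)) = (2*U)*(1/(2*U)) = 1)
s(l, P) = -4 (s(l, P) = -4*1 = -4)
(s(4, 8) + q(4, -8))² = (-4 + (5 - 8 + 4))² = (-4 + 1)² = (-3)² = 9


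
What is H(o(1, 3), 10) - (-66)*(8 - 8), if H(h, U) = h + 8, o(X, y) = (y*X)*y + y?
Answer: 20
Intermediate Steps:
o(X, y) = y + X*y**2 (o(X, y) = (X*y)*y + y = X*y**2 + y = y + X*y**2)
H(h, U) = 8 + h
H(o(1, 3), 10) - (-66)*(8 - 8) = (8 + 3*(1 + 1*3)) - (-66)*(8 - 8) = (8 + 3*(1 + 3)) - (-66)*0 = (8 + 3*4) - 66*0 = (8 + 12) + 0 = 20 + 0 = 20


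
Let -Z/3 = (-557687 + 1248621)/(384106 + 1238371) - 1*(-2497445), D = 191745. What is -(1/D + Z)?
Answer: 2330879694486919288/311101852365 ≈ 7.4923e+6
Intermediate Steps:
Z = -12156143286597/1622477 (Z = -3*((-557687 + 1248621)/(384106 + 1238371) - 1*(-2497445)) = -3*(690934/1622477 + 2497445) = -3*4052047762199/1622477 = -12156143286597/1622477 ≈ -7.4923e+6)
-(1/D + Z) = -(1/191745 - 12156143286597/1622477) = -1*(-2330879694486919288/311101852365) = 2330879694486919288/311101852365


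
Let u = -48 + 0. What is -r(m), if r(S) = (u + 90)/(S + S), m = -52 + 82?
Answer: -7/10 ≈ -0.70000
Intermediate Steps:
u = -48
m = 30
r(S) = 21/S (r(S) = (-48 + 90)/(S + S) = 42/((2*S)) = 42*(1/(2*S)) = 21/S)
-r(m) = -21/30 = -1*7/10 = -7/10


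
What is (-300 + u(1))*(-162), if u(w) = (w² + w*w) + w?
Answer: 48114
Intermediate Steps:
u(w) = w + 2*w² (u(w) = (w² + w²) + w = 2*w² + w = w + 2*w²)
(-300 + u(1))*(-162) = (-300 + 1*(1 + 2*1))*(-162) = (-300 + 1*(1 + 2))*(-162) = (-300 + 1*3)*(-162) = (-300 + 3)*(-162) = -297*(-162) = 48114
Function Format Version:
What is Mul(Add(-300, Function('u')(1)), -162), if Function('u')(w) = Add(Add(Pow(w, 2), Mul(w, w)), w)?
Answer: 48114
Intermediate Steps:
Function('u')(w) = Add(w, Mul(2, Pow(w, 2))) (Function('u')(w) = Add(Add(Pow(w, 2), Pow(w, 2)), w) = Add(Mul(2, Pow(w, 2)), w) = Add(w, Mul(2, Pow(w, 2))))
Mul(Add(-300, Function('u')(1)), -162) = Mul(Add(-300, Mul(1, Add(1, Mul(2, 1)))), -162) = Mul(Add(-300, Mul(1, Add(1, 2))), -162) = Mul(Add(-300, Mul(1, 3)), -162) = Mul(Add(-300, 3), -162) = Mul(-297, -162) = 48114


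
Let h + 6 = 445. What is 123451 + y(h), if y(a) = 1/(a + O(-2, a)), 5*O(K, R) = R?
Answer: 325169939/2634 ≈ 1.2345e+5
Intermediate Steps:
h = 439 (h = -6 + 445 = 439)
O(K, R) = R/5
y(a) = 5/(6*a) (y(a) = 1/(a + a/5) = 1/(6*a/5) = 5/(6*a))
123451 + y(h) = 123451 + (⅚)/439 = 123451 + (⅚)*(1/439) = 123451 + 5/2634 = 325169939/2634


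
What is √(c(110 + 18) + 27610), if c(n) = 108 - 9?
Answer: 11*√229 ≈ 166.46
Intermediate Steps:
c(n) = 99
√(c(110 + 18) + 27610) = √(99 + 27610) = √27709 = 11*√229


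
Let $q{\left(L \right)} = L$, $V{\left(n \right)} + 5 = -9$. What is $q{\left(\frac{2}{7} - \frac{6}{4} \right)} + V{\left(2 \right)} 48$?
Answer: $- \frac{9425}{14} \approx -673.21$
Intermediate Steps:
$V{\left(n \right)} = -14$ ($V{\left(n \right)} = -5 - 9 = -14$)
$q{\left(\frac{2}{7} - \frac{6}{4} \right)} + V{\left(2 \right)} 48 = \left(\frac{2}{7} - \frac{6}{4}\right) - 672 = \left(2 \cdot \frac{1}{7} - \frac{3}{2}\right) - 672 = \left(\frac{2}{7} - \frac{3}{2}\right) - 672 = - \frac{17}{14} - 672 = - \frac{9425}{14}$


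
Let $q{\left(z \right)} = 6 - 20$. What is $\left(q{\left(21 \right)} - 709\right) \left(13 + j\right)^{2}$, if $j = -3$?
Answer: $-72300$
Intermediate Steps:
$q{\left(z \right)} = -14$ ($q{\left(z \right)} = 6 - 20 = -14$)
$\left(q{\left(21 \right)} - 709\right) \left(13 + j\right)^{2} = \left(-14 - 709\right) \left(13 - 3\right)^{2} = - 723 \cdot 10^{2} = \left(-723\right) 100 = -72300$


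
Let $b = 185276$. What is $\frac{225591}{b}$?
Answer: $\frac{225591}{185276} \approx 1.2176$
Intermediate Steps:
$\frac{225591}{b} = \frac{225591}{185276}$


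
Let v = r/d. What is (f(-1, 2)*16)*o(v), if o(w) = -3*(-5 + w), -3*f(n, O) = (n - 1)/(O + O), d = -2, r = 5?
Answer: 60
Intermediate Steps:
f(n, O) = -(-1 + n)/(6*O) (f(n, O) = -(n - 1)/(3*(O + O)) = -(-1 + n)/(3*(2*O)) = -(-1 + n)*1/(2*O)/3 = -(-1 + n)/(6*O))
v = -5/2 (v = 5/(-2) = 5*(-½) = -5/2 ≈ -2.5000)
o(w) = 15 - 3*w
(f(-1, 2)*16)*o(v) = (((⅙)*(1 - 1*(-1))/2)*16)*(15 - 3*(-5/2)) = (((⅙)*(½)*(1 + 1))*16)*(15 + 15/2) = (((⅙)*(½)*2)*16)*(45/2) = ((⅙)*16)*(45/2) = (8/3)*(45/2) = 60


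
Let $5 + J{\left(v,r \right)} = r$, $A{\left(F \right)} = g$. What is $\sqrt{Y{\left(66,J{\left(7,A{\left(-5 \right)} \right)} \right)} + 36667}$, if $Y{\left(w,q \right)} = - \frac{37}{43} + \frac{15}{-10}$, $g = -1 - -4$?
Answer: $\frac{3 \sqrt{30130186}}{86} \approx 191.48$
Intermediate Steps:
$g = 3$ ($g = -1 + 4 = 3$)
$A{\left(F \right)} = 3$
$J{\left(v,r \right)} = -5 + r$
$Y{\left(w,q \right)} = - \frac{203}{86}$ ($Y{\left(w,q \right)} = \left(-37\right) \frac{1}{43} + 15 \left(- \frac{1}{10}\right) = - \frac{37}{43} - \frac{3}{2} = - \frac{203}{86}$)
$\sqrt{Y{\left(66,J{\left(7,A{\left(-5 \right)} \right)} \right)} + 36667} = \sqrt{- \frac{203}{86} + 36667} = \sqrt{\frac{3153159}{86}} = \frac{3 \sqrt{30130186}}{86}$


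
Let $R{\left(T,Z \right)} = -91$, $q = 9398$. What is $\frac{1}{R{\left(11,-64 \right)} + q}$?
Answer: $\frac{1}{9307} \approx 0.00010745$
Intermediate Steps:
$\frac{1}{R{\left(11,-64 \right)} + q} = \frac{1}{-91 + 9398} = \frac{1}{9307}$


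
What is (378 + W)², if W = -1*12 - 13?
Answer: 124609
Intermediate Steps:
W = -25 (W = -12 - 13 = -25)
(378 + W)² = (378 - 25)² = 353² = 124609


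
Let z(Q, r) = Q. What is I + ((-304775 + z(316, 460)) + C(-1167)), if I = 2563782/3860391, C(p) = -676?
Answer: -392645948001/1286797 ≈ -3.0513e+5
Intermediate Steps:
I = 854594/1286797 (I = 2563782*(1/3860391) = 854594/1286797 ≈ 0.66412)
I + ((-304775 + z(316, 460)) + C(-1167)) = 854594/1286797 + ((-304775 + 316) - 676) = 854594/1286797 + (-304459 - 676) = 854594/1286797 - 305135 = -392645948001/1286797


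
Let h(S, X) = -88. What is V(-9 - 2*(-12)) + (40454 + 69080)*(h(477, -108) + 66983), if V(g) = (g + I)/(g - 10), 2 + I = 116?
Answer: 36636384779/5 ≈ 7.3273e+9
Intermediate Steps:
I = 114 (I = -2 + 116 = 114)
V(g) = (114 + g)/(-10 + g) (V(g) = (g + 114)/(g - 10) = (114 + g)/(-10 + g))
V(-9 - 2*(-12)) + (40454 + 69080)*(h(477, -108) + 66983) = (114 + (-9 - 2*(-12)))/(-10 + (-9 - 2*(-12))) + (40454 + 69080)*(-88 + 66983) = (114 + (-9 + 24))/(-10 + (-9 + 24)) + 109534*66895 = (114 + 15)/(-10 + 15) + 7327276930 = 129/5 + 7327276930 = 36636384779/5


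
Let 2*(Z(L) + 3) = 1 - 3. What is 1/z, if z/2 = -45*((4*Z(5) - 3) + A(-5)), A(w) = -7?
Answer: 1/2340 ≈ 0.00042735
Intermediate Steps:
Z(L) = -4 (Z(L) = -3 + (1 - 3)/2 = -3 + (½)*(-2) = -3 - 1 = -4)
z = 2340 (z = 2*(-45*((4*(-4) - 3) - 7)) = 2*(-45*((-16 - 3) - 7)) = 2*(-45*(-19 - 7)) = 2*(-45*(-26)) = 2*1170 = 2340)
1/z = 1/2340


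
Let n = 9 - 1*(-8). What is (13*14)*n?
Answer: 3094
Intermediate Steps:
n = 17 (n = 9 + 8 = 17)
(13*14)*n = (13*14)*17 = 182*17 = 3094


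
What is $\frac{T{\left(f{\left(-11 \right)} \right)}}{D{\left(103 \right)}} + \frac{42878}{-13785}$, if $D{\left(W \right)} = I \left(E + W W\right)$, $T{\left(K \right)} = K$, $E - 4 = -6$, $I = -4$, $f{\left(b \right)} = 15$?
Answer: $- \frac{1819434559}{584869980} \approx -3.1108$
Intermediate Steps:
$E = -2$ ($E = 4 - 6 = -2$)
$D{\left(W \right)} = 8 - 4 W^{2}$ ($D{\left(W \right)} = - 4 \left(-2 + W W\right) = - 4 \left(-2 + W^{2}\right) = 8 - 4 W^{2}$)
$\frac{T{\left(f{\left(-11 \right)} \right)}}{D{\left(103 \right)}} + \frac{42878}{-13785} = \frac{15}{8 - 4 \cdot 103^{2}} + \frac{42878}{-13785} = \frac{15}{8 - 42436} + 42878 \left(- \frac{1}{13785}\right) = \frac{15}{8 - 42436} - \frac{42878}{13785} = \frac{15}{-42428} - \frac{42878}{13785} = 15 \left(- \frac{1}{42428}\right) - \frac{42878}{13785} = - \frac{15}{42428} - \frac{42878}{13785} = - \frac{1819434559}{584869980}$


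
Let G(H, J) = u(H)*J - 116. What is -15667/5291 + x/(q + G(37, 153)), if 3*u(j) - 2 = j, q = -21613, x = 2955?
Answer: -21660099/6962956 ≈ -3.1108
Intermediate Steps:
u(j) = ⅔ + j/3
G(H, J) = -116 + J*(⅔ + H/3) (G(H, J) = (⅔ + H/3)*J - 116 = J*(⅔ + H/3) - 116 = -116 + J*(⅔ + H/3))
-15667/5291 + x/(q + G(37, 153)) = -15667/5291 + 2955/(-21613 + (-116 + (⅓)*153*(2 + 37))) = -15667*1/5291 + 2955/(-21613 + (-116 + (⅓)*153*39)) = -15667/5291 + 2955/(-21613 + (-116 + 1989)) = -15667/5291 + 2955/(-21613 + 1873) = -15667/5291 + 2955/(-19740) = -15667/5291 + 2955*(-1/19740) = -15667/5291 - 197/1316 = -21660099/6962956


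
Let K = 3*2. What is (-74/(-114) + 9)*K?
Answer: 1100/19 ≈ 57.895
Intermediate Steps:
K = 6
(-74/(-114) + 9)*K = (-74/(-114) + 9)*6 = (-74*(-1/114) + 9)*6 = (37/57 + 9)*6 = (550/57)*6 = 1100/19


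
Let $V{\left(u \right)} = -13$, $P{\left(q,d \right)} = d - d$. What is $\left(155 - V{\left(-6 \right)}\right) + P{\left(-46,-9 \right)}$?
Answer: $168$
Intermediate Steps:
$P{\left(q,d \right)} = 0$
$\left(155 - V{\left(-6 \right)}\right) + P{\left(-46,-9 \right)} = \left(155 - -13\right) + 0 = \left(155 + 13\right) + 0 = 168 + 0 = 168$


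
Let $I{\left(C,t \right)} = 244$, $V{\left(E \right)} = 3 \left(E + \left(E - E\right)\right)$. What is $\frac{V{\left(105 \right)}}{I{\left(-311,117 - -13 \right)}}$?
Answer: $\frac{315}{244} \approx 1.291$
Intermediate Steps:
$V{\left(E \right)} = 3 E$ ($V{\left(E \right)} = 3 \left(E + 0\right) = 3 E$)
$\frac{V{\left(105 \right)}}{I{\left(-311,117 - -13 \right)}} = \frac{3 \cdot 105}{244} = 315 \cdot \frac{1}{244} = \frac{315}{244}$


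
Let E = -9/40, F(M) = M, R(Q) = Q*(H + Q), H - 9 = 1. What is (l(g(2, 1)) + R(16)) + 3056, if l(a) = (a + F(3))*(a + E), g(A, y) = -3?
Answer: 3472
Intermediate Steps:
H = 10 (H = 9 + 1 = 10)
R(Q) = Q*(10 + Q)
E = -9/40 (E = -9*1/40 = -9/40 ≈ -0.22500)
l(a) = (3 + a)*(-9/40 + a) (l(a) = (a + 3)*(a - 9/40) = (3 + a)*(-9/40 + a))
(l(g(2, 1)) + R(16)) + 3056 = ((-27/40 + (-3)² + (111/40)*(-3)) + 16*(10 + 16)) + 3056 = ((-27/40 + 9 - 333/40) + 16*26) + 3056 = (0 + 416) + 3056 = 416 + 3056 = 3472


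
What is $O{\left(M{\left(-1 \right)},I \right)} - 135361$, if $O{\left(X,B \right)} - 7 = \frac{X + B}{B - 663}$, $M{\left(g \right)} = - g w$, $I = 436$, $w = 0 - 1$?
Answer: $- \frac{30725793}{227} \approx -1.3536 \cdot 10^{5}$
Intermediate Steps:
$w = -1$
$M{\left(g \right)} = g$ ($M{\left(g \right)} = - g \left(-1\right) = g$)
$O{\left(X,B \right)} = 7 + \frac{B + X}{-663 + B}$ ($O{\left(X,B \right)} = 7 + \frac{X + B}{B - 663} = 7 + \frac{B + X}{-663 + B}$)
$O{\left(M{\left(-1 \right)},I \right)} - 135361 = \frac{-4641 - 1 + 8 \cdot 436}{-663 + 436} - 135361 = \frac{-4641 - 1 + 3488}{-227} - 135361 = \left(- \frac{1}{227}\right) \left(-1154\right) - 135361 = \frac{1154}{227} - 135361 = - \frac{30725793}{227}$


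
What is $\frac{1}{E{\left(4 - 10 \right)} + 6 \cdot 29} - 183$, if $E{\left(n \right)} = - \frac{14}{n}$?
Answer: $- \frac{96804}{529} \approx -182.99$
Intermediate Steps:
$\frac{1}{E{\left(4 - 10 \right)} + 6 \cdot 29} - 183 = \frac{1}{- \frac{14}{4 - 10} + 6 \cdot 29} - 183 = \frac{1}{- \frac{14}{-6} + 174} - 183 = \frac{1}{\left(-14\right) \left(- \frac{1}{6}\right) + 174} - 183 = \frac{1}{\frac{7}{3} + 174} - 183 = \frac{1}{\frac{529}{3}} - 183 = \frac{3}{529} - 183 = - \frac{96804}{529}$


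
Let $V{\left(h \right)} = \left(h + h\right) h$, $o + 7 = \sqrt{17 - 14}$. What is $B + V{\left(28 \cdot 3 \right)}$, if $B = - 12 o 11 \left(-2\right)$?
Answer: $12264 + 264 \sqrt{3} \approx 12721.0$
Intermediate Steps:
$o = -7 + \sqrt{3}$ ($o = -7 + \sqrt{17 - 14} = -7 + \sqrt{3} \approx -5.268$)
$V{\left(h \right)} = 2 h^{2}$ ($V{\left(h \right)} = 2 h h = 2 h^{2}$)
$B = -1848 + 264 \sqrt{3}$ ($B = - 12 \left(-7 + \sqrt{3}\right) 11 \left(-2\right) = \left(84 - 12 \sqrt{3}\right) \left(-22\right) = -1848 + 264 \sqrt{3} \approx -1390.7$)
$B + V{\left(28 \cdot 3 \right)} = \left(-1848 + 264 \sqrt{3}\right) + 2 \left(28 \cdot 3\right)^{2} = \left(-1848 + 264 \sqrt{3}\right) + 2 \cdot 84^{2} = \left(-1848 + 264 \sqrt{3}\right) + 2 \cdot 7056 = \left(-1848 + 264 \sqrt{3}\right) + 14112 = 12264 + 264 \sqrt{3}$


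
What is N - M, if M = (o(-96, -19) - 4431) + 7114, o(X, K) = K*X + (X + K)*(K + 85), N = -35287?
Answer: -32204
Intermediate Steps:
o(X, K) = K*X + (85 + K)*(K + X) (o(X, K) = K*X + (K + X)*(85 + K) = K*X + (85 + K)*(K + X))
M = -3083 (M = (((-19)² + 85*(-19) + 85*(-96) + 2*(-19)*(-96)) - 4431) + 7114 = ((361 - 1615 - 8160 + 3648) - 4431) + 7114 = (-5766 - 4431) + 7114 = -10197 + 7114 = -3083)
N - M = -35287 - 1*(-3083) = -35287 + 3083 = -32204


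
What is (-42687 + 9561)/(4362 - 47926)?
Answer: 16563/21782 ≈ 0.76040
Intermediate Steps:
(-42687 + 9561)/(4362 - 47926) = -33126/(-43564) = -33126*(-1/43564) = 16563/21782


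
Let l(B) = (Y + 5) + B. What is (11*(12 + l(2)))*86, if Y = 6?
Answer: 23650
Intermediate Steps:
l(B) = 11 + B (l(B) = (6 + 5) + B = 11 + B)
(11*(12 + l(2)))*86 = (11*(12 + (11 + 2)))*86 = (11*(12 + 13))*86 = (11*25)*86 = 275*86 = 23650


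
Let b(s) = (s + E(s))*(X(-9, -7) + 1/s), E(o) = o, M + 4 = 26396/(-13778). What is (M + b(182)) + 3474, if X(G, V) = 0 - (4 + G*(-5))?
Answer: -98966794/6889 ≈ -14366.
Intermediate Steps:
M = -40754/6889 (M = -4 + 26396/(-13778) = -4 + 26396*(-1/13778) = -4 - 13198/6889 = -40754/6889 ≈ -5.9158)
X(G, V) = -4 + 5*G (X(G, V) = 0 - (4 - 5*G) = 0 + (-4 + 5*G) = -4 + 5*G)
b(s) = 2*s*(-49 + 1/s) (b(s) = (s + s)*((-4 + 5*(-9)) + 1/s) = (2*s)*((-4 - 45) + 1/s) = (2*s)*(-49 + 1/s) = 2*s*(-49 + 1/s))
(M + b(182)) + 3474 = (-40754/6889 + (2 - 98*182)) + 3474 = (-40754/6889 + (2 - 17836)) + 3474 = (-40754/6889 - 17834) + 3474 = -122899180/6889 + 3474 = -98966794/6889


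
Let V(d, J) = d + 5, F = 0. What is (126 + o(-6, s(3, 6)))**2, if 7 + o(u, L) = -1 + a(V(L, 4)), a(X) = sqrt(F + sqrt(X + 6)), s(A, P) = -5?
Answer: (118 + 6**(1/4))**2 ≈ 14296.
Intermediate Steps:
V(d, J) = 5 + d
a(X) = (6 + X)**(1/4) (a(X) = sqrt(0 + sqrt(X + 6)) = sqrt(0 + sqrt(6 + X)) = sqrt(sqrt(6 + X)) = (6 + X)**(1/4))
o(u, L) = -8 + (11 + L)**(1/4) (o(u, L) = -7 + (-1 + (6 + (5 + L))**(1/4)) = -7 + (-1 + (11 + L)**(1/4)) = -8 + (11 + L)**(1/4))
(126 + o(-6, s(3, 6)))**2 = (126 + (-8 + (11 - 5)**(1/4)))**2 = (126 + (-8 + 6**(1/4)))**2 = (118 + 6**(1/4))**2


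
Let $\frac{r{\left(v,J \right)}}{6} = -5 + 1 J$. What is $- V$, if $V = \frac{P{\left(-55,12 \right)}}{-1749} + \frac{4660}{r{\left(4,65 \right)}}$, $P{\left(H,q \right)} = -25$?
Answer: $- \frac{135989}{10494} \approx -12.959$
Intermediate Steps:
$r{\left(v,J \right)} = -30 + 6 J$ ($r{\left(v,J \right)} = 6 \left(-5 + 1 J\right) = 6 \left(-5 + J\right) = -30 + 6 J$)
$V = \frac{135989}{10494}$ ($V = - \frac{25}{-1749} + \frac{4660}{-30 + 6 \cdot 65} = \left(-25\right) \left(- \frac{1}{1749}\right) + \frac{4660}{-30 + 390} = \frac{25}{1749} + \frac{4660}{360} = \frac{25}{1749} + 4660 \cdot \frac{1}{360} = \frac{25}{1749} + \frac{233}{18} = \frac{135989}{10494} \approx 12.959$)
$- V = \left(-1\right) \frac{135989}{10494} = - \frac{135989}{10494}$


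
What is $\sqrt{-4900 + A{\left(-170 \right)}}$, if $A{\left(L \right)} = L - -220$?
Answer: $5 i \sqrt{194} \approx 69.642 i$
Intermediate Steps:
$A{\left(L \right)} = 220 + L$ ($A{\left(L \right)} = L + 220 = 220 + L$)
$\sqrt{-4900 + A{\left(-170 \right)}} = \sqrt{-4900 + \left(220 - 170\right)} = \sqrt{-4900 + 50} = \sqrt{-4850} = 5 i \sqrt{194}$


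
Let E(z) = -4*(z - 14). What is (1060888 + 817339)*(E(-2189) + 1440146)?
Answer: 2721472037466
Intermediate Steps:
E(z) = 56 - 4*z (E(z) = -4*(-14 + z) = 56 - 4*z)
(1060888 + 817339)*(E(-2189) + 1440146) = (1060888 + 817339)*((56 - 4*(-2189)) + 1440146) = 1878227*((56 + 8756) + 1440146) = 1878227*(8812 + 1440146) = 1878227*1448958 = 2721472037466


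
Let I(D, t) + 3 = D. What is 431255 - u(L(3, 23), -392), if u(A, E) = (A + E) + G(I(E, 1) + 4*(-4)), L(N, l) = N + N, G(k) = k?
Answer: 432052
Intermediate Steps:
I(D, t) = -3 + D
L(N, l) = 2*N
u(A, E) = -19 + A + 2*E (u(A, E) = (A + E) + ((-3 + E) + 4*(-4)) = (A + E) + ((-3 + E) - 16) = (A + E) + (-19 + E) = -19 + A + 2*E)
431255 - u(L(3, 23), -392) = 431255 - (-19 + 2*3 + 2*(-392)) = 431255 - (-19 + 6 - 784) = 431255 - 1*(-797) = 431255 + 797 = 432052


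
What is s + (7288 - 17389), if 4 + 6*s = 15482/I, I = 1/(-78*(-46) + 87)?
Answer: 28417870/3 ≈ 9.4726e+6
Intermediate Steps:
I = 1/3675 (I = 1/(3588 + 87) = 1/3675 ≈ 0.00027211)
s = 28448173/3 (s = -⅔ + (15482/(1/3675))/6 = -⅔ + (15482*3675)/6 = -⅔ + (⅙)*56896350 = -⅔ + 9482725 = 28448173/3 ≈ 9.4827e+6)
s + (7288 - 17389) = 28448173/3 + (7288 - 17389) = 28448173/3 - 10101 = 28417870/3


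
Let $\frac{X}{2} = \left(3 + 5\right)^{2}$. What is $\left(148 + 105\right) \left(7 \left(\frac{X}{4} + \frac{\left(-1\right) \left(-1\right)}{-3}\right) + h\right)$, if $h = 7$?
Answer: $\frac{173558}{3} \approx 57853.0$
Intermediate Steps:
$X = 128$ ($X = 2 \left(3 + 5\right)^{2} = 2 \cdot 8^{2} = 2 \cdot 64 = 128$)
$\left(148 + 105\right) \left(7 \left(\frac{X}{4} + \frac{\left(-1\right) \left(-1\right)}{-3}\right) + h\right) = \left(148 + 105\right) \left(7 \left(\frac{128}{4} + \frac{\left(-1\right) \left(-1\right)}{-3}\right) + 7\right) = 253 \left(7 \left(128 \cdot \frac{1}{4} + 1 \left(- \frac{1}{3}\right)\right) + 7\right) = 253 \left(7 \left(32 - \frac{1}{3}\right) + 7\right) = 253 \left(7 \cdot \frac{95}{3} + 7\right) = 253 \left(\frac{665}{3} + 7\right) = 253 \cdot \frac{686}{3} = \frac{173558}{3}$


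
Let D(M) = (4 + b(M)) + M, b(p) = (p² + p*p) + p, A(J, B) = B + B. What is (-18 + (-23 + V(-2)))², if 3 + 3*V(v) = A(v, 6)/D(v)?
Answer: 6889/4 ≈ 1722.3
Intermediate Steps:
A(J, B) = 2*B
b(p) = p + 2*p² (b(p) = (p² + p²) + p = 2*p² + p = p + 2*p²)
D(M) = 4 + M + M*(1 + 2*M) (D(M) = (4 + M*(1 + 2*M)) + M = 4 + M + M*(1 + 2*M))
V(v) = -1 + 4/(4 + 2*v + 2*v²) (V(v) = -1 + ((2*6)/(4 + 2*v + 2*v²))/3 = -1 + (12/(4 + 2*v + 2*v²))/3 = -1 + 4/(4 + 2*v + 2*v²))
(-18 + (-23 + V(-2)))² = (-18 + (-23 - 2*(-1 - 1*(-2))/(2 - 2 + (-2)²)))² = (-18 + (-23 - 2*(-1 + 2)/(2 - 2 + 4)))² = (-18 + (-23 - 2*1/4))² = (-18 + (-23 - 2*¼*1))² = (-18 + (-23 - ½))² = (-18 - 47/2)² = (-83/2)² = 6889/4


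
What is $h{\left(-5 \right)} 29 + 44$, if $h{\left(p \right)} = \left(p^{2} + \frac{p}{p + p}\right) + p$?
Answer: $\frac{1277}{2} \approx 638.5$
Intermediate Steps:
$h{\left(p \right)} = \frac{1}{2} + p + p^{2}$ ($h{\left(p \right)} = \left(p^{2} + \frac{p}{2 p}\right) + p = \left(p^{2} + \frac{1}{2 p} p\right) + p = \left(p^{2} + \frac{1}{2}\right) + p = \left(\frac{1}{2} + p^{2}\right) + p = \frac{1}{2} + p + p^{2}$)
$h{\left(-5 \right)} 29 + 44 = \left(\frac{1}{2} - 5 + \left(-5\right)^{2}\right) 29 + 44 = \left(\frac{1}{2} - 5 + 25\right) 29 + 44 = \frac{41}{2} \cdot 29 + 44 = \frac{1189}{2} + 44 = \frac{1277}{2}$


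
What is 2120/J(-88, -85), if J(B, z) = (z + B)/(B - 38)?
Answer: 267120/173 ≈ 1544.0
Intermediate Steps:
J(B, z) = (B + z)/(-38 + B)
2120/J(-88, -85) = 2120/(((-88 - 85)/(-38 - 88))) = 2120/((-173/(-126))) = 2120/((-1/126*(-173))) = 2120/(173/126) = 2120*(126/173) = 267120/173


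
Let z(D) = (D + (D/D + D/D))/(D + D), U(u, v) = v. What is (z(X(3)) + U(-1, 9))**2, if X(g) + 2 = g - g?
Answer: 81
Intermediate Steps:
X(g) = -2 (X(g) = -2 + (g - g) = -2 + 0 = -2)
z(D) = (2 + D)/(2*D) (z(D) = (D + (1 + 1))/((2*D)) = (D + 2)*(1/(2*D)) = (2 + D)*(1/(2*D)) = (2 + D)/(2*D))
(z(X(3)) + U(-1, 9))**2 = ((1/2)*(2 - 2)/(-2) + 9)**2 = ((1/2)*(-1/2)*0 + 9)**2 = (0 + 9)**2 = 9**2 = 81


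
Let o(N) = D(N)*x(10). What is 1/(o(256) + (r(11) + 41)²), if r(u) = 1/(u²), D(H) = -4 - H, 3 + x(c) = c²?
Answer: -14641/344624576 ≈ -4.2484e-5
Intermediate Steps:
x(c) = -3 + c²
r(u) = u⁻²
o(N) = -388 - 97*N (o(N) = (-4 - N)*(-3 + 10²) = (-4 - N)*(-3 + 100) = (-4 - N)*97 = -388 - 97*N)
1/(o(256) + (r(11) + 41)²) = 1/((-388 - 97*256) + (11⁻² + 41)²) = 1/((-388 - 24832) + (1/121 + 41)²) = 1/(-25220 + (4962/121)²) = 1/(-25220 + 24621444/14641) = 1/(-344624576/14641) = -14641/344624576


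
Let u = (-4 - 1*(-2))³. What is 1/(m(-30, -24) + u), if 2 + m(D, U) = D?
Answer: -1/40 ≈ -0.025000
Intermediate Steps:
m(D, U) = -2 + D
u = -8 (u = (-4 + 2)³ = (-2)³ = -8)
1/(m(-30, -24) + u) = 1/((-2 - 30) - 8) = 1/(-32 - 8) = 1/(-40) = -1/40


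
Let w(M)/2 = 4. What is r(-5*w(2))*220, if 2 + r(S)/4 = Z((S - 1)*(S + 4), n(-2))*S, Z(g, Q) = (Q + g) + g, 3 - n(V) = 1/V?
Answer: -104035360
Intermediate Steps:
w(M) = 8 (w(M) = 2*4 = 8)
n(V) = 3 - 1/V
Z(g, Q) = Q + 2*g
r(S) = -8 + 4*S*(7/2 + 2*(-1 + S)*(4 + S)) (r(S) = -8 + 4*(((3 - 1/(-2)) + 2*((S - 1)*(S + 4)))*S) = -8 + 4*(((3 - 1*(-½)) + 2*((-1 + S)*(4 + S)))*S) = -8 + 4*(((3 + ½) + 2*(-1 + S)*(4 + S))*S) = -8 + 4*((7/2 + 2*(-1 + S)*(4 + S))*S) = -8 + 4*(S*(7/2 + 2*(-1 + S)*(4 + S))) = -8 + 4*S*(7/2 + 2*(-1 + S)*(4 + S)))
r(-5*w(2))*220 = (-8 + 2*(-5*8)*(-9 + 4*(-5*8)² + 12*(-5*8)))*220 = (-8 + 2*(-40)*(-9 + 4*(-40)² + 12*(-40)))*220 = (-8 + 2*(-40)*(-9 + 4*1600 - 480))*220 = (-8 + 2*(-40)*(-9 + 6400 - 480))*220 = (-8 + 2*(-40)*5911)*220 = (-8 - 472880)*220 = -472888*220 = -104035360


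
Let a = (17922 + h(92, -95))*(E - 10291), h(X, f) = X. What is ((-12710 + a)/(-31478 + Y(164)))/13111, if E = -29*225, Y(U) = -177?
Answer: 302936134/415028705 ≈ 0.72992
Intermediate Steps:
E = -6525
a = -302923424 (a = (17922 + 92)*(-6525 - 10291) = 18014*(-16816) = -302923424)
((-12710 + a)/(-31478 + Y(164)))/13111 = ((-12710 - 302923424)/(-31478 - 177))/13111 = -302936134/(-31655)*(1/13111) = -302936134*(-1/31655)*(1/13111) = (302936134/31655)*(1/13111) = 302936134/415028705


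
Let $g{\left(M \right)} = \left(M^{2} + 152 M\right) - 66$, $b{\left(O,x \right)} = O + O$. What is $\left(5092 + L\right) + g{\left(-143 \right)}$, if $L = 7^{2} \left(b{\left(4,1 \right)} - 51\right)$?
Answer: $1632$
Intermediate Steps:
$b{\left(O,x \right)} = 2 O$
$L = -2107$ ($L = 7^{2} \left(2 \cdot 4 - 51\right) = 49 \left(8 - 51\right) = 49 \left(-43\right) = -2107$)
$g{\left(M \right)} = -66 + M^{2} + 152 M$
$\left(5092 + L\right) + g{\left(-143 \right)} = \left(5092 - 2107\right) + \left(-66 + \left(-143\right)^{2} + 152 \left(-143\right)\right) = 2985 - 1353 = 1632$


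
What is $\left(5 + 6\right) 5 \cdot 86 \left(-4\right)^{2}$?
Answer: $75680$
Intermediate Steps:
$\left(5 + 6\right) 5 \cdot 86 \left(-4\right)^{2} = 11 \cdot 5 \cdot 86 \cdot 16 = 55 \cdot 86 \cdot 16 = 4730 \cdot 16 = 75680$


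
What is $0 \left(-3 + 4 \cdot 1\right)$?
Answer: $0$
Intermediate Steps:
$0 \left(-3 + 4 \cdot 1\right) = 0 \left(-3 + 4\right) = 0 \cdot 1 = 0$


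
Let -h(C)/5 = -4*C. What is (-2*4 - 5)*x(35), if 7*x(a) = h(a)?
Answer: -1300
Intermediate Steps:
h(C) = 20*C (h(C) = -(-20)*C = 20*C)
x(a) = 20*a/7 (x(a) = (20*a)/7 = 20*a/7)
(-2*4 - 5)*x(35) = (-2*4 - 5)*((20/7)*35) = (-8 - 5)*100 = -13*100 = -1300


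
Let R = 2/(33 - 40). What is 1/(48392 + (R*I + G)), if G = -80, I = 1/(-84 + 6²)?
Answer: 168/8116417 ≈ 2.0699e-5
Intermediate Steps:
I = -1/48 (I = 1/(-84 + 36) = 1/(-48) = -1/48 ≈ -0.020833)
R = -2/7 (R = 2/(-7) = 2*(-⅐) = -2/7 ≈ -0.28571)
1/(48392 + (R*I + G)) = 1/(48392 + (-2/7*(-1/48) - 80)) = 1/(48392 + (1/168 - 80)) = 1/(48392 - 13439/168) = 1/(8116417/168) = 168/8116417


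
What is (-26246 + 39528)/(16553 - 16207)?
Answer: 6641/173 ≈ 38.387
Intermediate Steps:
(-26246 + 39528)/(16553 - 16207) = 13282/346 = 13282*(1/346) = 6641/173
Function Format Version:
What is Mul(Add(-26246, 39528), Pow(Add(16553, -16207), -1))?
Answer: Rational(6641, 173) ≈ 38.387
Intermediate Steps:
Mul(Add(-26246, 39528), Pow(Add(16553, -16207), -1)) = Mul(13282, Pow(346, -1)) = Mul(13282, Rational(1, 346)) = Rational(6641, 173)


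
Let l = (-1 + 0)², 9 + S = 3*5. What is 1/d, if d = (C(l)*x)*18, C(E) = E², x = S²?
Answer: 1/648 ≈ 0.0015432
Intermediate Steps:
S = 6 (S = -9 + 3*5 = -9 + 15 = 6)
l = 1 (l = (-1)² = 1)
x = 36 (x = 6² = 36)
d = 648 (d = (1²*36)*18 = (1*36)*18 = 36*18 = 648)
1/d = 1/648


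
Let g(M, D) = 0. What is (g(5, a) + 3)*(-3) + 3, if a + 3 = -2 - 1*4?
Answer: -6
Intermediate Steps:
a = -9 (a = -3 + (-2 - 1*4) = -3 + (-2 - 4) = -3 - 6 = -9)
(g(5, a) + 3)*(-3) + 3 = (0 + 3)*(-3) + 3 = 3*(-3) + 3 = -9 + 3 = -6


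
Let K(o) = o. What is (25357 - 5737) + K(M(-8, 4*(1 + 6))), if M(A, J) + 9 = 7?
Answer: 19618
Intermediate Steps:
M(A, J) = -2 (M(A, J) = -9 + 7 = -2)
(25357 - 5737) + K(M(-8, 4*(1 + 6))) = (25357 - 5737) - 2 = 19620 - 2 = 19618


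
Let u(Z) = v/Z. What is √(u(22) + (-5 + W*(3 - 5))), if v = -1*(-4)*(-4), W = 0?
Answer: 3*I*√77/11 ≈ 2.3932*I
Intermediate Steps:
v = -16 (v = 4*(-4) = -16)
u(Z) = -16/Z
√(u(22) + (-5 + W*(3 - 5))) = √(-16/22 + (-5 + 0*(3 - 5))) = √(-16*1/22 + (-5 + 0*(-2))) = √(-8/11 + (-5 + 0)) = √(-8/11 - 5) = √(-63/11) = 3*I*√77/11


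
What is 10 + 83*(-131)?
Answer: -10863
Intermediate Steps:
10 + 83*(-131) = 10 - 10873 = -10863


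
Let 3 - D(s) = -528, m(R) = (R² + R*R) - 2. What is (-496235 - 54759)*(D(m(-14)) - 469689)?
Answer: 258503243052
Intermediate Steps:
m(R) = -2 + 2*R² (m(R) = (R² + R²) - 2 = 2*R² - 2 = -2 + 2*R²)
D(s) = 531 (D(s) = 3 - 1*(-528) = 3 + 528 = 531)
(-496235 - 54759)*(D(m(-14)) - 469689) = (-496235 - 54759)*(531 - 469689) = -550994*(-469158) = 258503243052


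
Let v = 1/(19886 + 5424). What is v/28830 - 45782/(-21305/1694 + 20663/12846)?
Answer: 181740986428098846827/43540606830017100 ≈ 4174.1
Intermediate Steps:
v = 1/25310 ≈ 3.9510e-5
v/28830 - 45782/(-21305/1694 + 20663/12846) = (1/25310)/28830 - 45782/(-21305/1694 + 20663/12846) = (1/25310)*(1/28830) - 45782/(-21305*1/1694 + 20663*(1/12846)) = 1/729687300 - 45782/(-21305/1694 + 20663/12846) = 1/729687300 - 45782/(-59670227/5440281) = 1/729687300 - 45782*(-5440281/59670227) = 1/729687300 + 249066944742/59670227 = 181740986428098846827/43540606830017100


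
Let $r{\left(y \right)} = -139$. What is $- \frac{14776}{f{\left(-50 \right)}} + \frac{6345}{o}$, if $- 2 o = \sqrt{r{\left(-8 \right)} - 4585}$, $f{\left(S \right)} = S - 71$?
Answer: $\frac{14776}{121} + \frac{6345 i \sqrt{1181}}{1181} \approx 122.12 + 184.63 i$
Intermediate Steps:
$f{\left(S \right)} = -71 + S$ ($f{\left(S \right)} = S - 71 = -71 + S$)
$o = - i \sqrt{1181}$ ($o = - \frac{\sqrt{-139 - 4585}}{2} = - \frac{\sqrt{-4724}}{2} = - \frac{2 i \sqrt{1181}}{2} = - i \sqrt{1181} \approx - 34.366 i$)
$- \frac{14776}{f{\left(-50 \right)}} + \frac{6345}{o} = - \frac{14776}{-71 - 50} + \frac{6345}{\left(-1\right) i \sqrt{1181}} = - \frac{14776}{-121} + 6345 \frac{i \sqrt{1181}}{1181} = \left(-14776\right) \left(- \frac{1}{121}\right) + \frac{6345 i \sqrt{1181}}{1181} = \frac{14776}{121} + \frac{6345 i \sqrt{1181}}{1181}$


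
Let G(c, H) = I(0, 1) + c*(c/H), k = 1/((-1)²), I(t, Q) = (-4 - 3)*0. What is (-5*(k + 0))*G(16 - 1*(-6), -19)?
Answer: 2420/19 ≈ 127.37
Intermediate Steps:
I(t, Q) = 0 (I(t, Q) = -7*0 = 0)
k = 1 (k = 1/1 = 1)
G(c, H) = c²/H (G(c, H) = 0 + c*(c/H) = 0 + c²/H = c²/H)
(-5*(k + 0))*G(16 - 1*(-6), -19) = (-5*(1 + 0))*((16 - 1*(-6))²/(-19)) = (-5*1)*(-(16 + 6)²/19) = -(-5)*22²/19 = -(-5)*484/19 = -5*(-484/19) = 2420/19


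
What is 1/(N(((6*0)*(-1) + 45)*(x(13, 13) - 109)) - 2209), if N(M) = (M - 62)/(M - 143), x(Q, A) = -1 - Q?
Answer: -5678/12537105 ≈ -0.00045290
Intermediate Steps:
N(M) = (-62 + M)/(-143 + M)
1/(N(((6*0)*(-1) + 45)*(x(13, 13) - 109)) - 2209) = 1/((-62 + ((6*0)*(-1) + 45)*((-1 - 1*13) - 109))/(-143 + ((6*0)*(-1) + 45)*((-1 - 1*13) - 109)) - 2209) = 1/((-62 + (0*(-1) + 45)*((-1 - 13) - 109))/(-143 + (0*(-1) + 45)*((-1 - 13) - 109)) - 2209) = 1/((-62 + (0 + 45)*(-14 - 109))/(-143 + (0 + 45)*(-14 - 109)) - 2209) = 1/((-62 + 45*(-123))/(-143 + 45*(-123)) - 2209) = 1/((-62 - 5535)/(-143 - 5535) - 2209) = 1/(-5597/(-5678) - 2209) = 1/(-1/5678*(-5597) - 2209) = 1/(5597/5678 - 2209) = 1/(-12537105/5678) = -5678/12537105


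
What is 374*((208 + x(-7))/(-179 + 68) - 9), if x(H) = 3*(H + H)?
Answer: -435710/111 ≈ -3925.3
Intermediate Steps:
x(H) = 6*H (x(H) = 3*(2*H) = 6*H)
374*((208 + x(-7))/(-179 + 68) - 9) = 374*((208 + 6*(-7))/(-179 + 68) - 9) = 374*((208 - 42)/(-111) - 9) = 374*(166*(-1/111) - 9) = 374*(-166/111 - 9) = 374*(-1165/111) = -435710/111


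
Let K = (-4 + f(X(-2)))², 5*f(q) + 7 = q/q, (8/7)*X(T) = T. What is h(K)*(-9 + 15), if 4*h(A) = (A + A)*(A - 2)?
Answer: 1269528/625 ≈ 2031.2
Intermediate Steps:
X(T) = 7*T/8
f(q) = -6/5 (f(q) = -7/5 + (q/q)/5 = -7/5 + (⅕)*1 = -7/5 + ⅕ = -6/5)
K = 676/25 (K = (-4 - 6/5)² = (-26/5)² = 676/25 ≈ 27.040)
h(A) = A*(-2 + A)/2 (h(A) = ((A + A)*(A - 2))/4 = ((2*A)*(-2 + A))/4 = (2*A*(-2 + A))/4 = A*(-2 + A)/2)
h(K)*(-9 + 15) = ((½)*(676/25)*(-2 + 676/25))*(-9 + 15) = ((½)*(676/25)*(626/25))*6 = (211588/625)*6 = 1269528/625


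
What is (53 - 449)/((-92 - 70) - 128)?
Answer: 198/145 ≈ 1.3655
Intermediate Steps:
(53 - 449)/((-92 - 70) - 128) = -396/(-162 - 128) = -396/(-290) = -396*(-1/290) = 198/145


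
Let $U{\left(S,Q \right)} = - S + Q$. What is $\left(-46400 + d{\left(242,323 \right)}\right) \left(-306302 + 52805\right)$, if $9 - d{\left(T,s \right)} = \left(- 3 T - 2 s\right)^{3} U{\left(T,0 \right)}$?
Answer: $158434791402239679$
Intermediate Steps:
$U{\left(S,Q \right)} = Q - S$
$d{\left(T,s \right)} = 9 + T \left(- 3 T - 2 s\right)^{3}$ ($d{\left(T,s \right)} = 9 - \left(- 3 T - 2 s\right)^{3} \left(0 - T\right) = 9 - \left(- 3 T - 2 s\right)^{3} \left(- T\right) = 9 - - T \left(- 3 T - 2 s\right)^{3} = 9 + T \left(- 3 T - 2 s\right)^{3}$)
$\left(-46400 + d{\left(242,323 \right)}\right) \left(-306302 + 52805\right) = \left(-46400 + \left(9 - 242 \left(2 \cdot 323 + 3 \cdot 242\right)^{3}\right)\right) \left(-306302 + 52805\right) = \left(-46400 + \left(9 - 242 \left(646 + 726\right)^{3}\right)\right) \left(-253497\right) = \left(-46400 + \left(9 - 242 \cdot 1372^{3}\right)\right) \left(-253497\right) = \left(-46400 + \left(9 - 242 \cdot 2582630848\right)\right) \left(-253497\right) = \left(-46400 + \left(9 - 624996665216\right)\right) \left(-253497\right) = \left(-46400 - 624996665207\right) \left(-253497\right) = \left(-624996711607\right) \left(-253497\right) = 158434791402239679$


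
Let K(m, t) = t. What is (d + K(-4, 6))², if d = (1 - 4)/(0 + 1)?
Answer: 9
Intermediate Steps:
d = -3 (d = -3/1 = -3*1 = -3)
(d + K(-4, 6))² = (-3 + 6)² = 3² = 9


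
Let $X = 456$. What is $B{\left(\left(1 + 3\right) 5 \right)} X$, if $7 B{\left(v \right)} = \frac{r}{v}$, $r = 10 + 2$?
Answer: $\frac{1368}{35} \approx 39.086$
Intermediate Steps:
$r = 12$
$B{\left(v \right)} = \frac{12}{7 v}$ ($B{\left(v \right)} = \frac{12 \frac{1}{v}}{7} = \frac{12}{7 v}$)
$B{\left(\left(1 + 3\right) 5 \right)} X = \frac{12}{7 \left(1 + 3\right) 5} \cdot 456 = \frac{12}{7 \cdot 4 \cdot 5} \cdot 456 = \frac{12}{7 \cdot 20} \cdot 456 = \frac{12}{7} \cdot \frac{1}{20} \cdot 456 = \frac{3}{35} \cdot 456 = \frac{1368}{35}$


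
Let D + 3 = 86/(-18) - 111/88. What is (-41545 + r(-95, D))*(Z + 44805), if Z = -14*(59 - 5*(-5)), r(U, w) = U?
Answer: -1816711560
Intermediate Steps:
D = -7159/792 (D = -3 + (86/(-18) - 111/88) = -3 + (86*(-1/18) - 111*1/88) = -3 + (-43/9 - 111/88) = -3 - 4783/792 = -7159/792 ≈ -9.0391)
Z = -1176 (Z = -14*(59 + 25) = -14*84 = -1176)
(-41545 + r(-95, D))*(Z + 44805) = (-41545 - 95)*(-1176 + 44805) = -41640*43629 = -1816711560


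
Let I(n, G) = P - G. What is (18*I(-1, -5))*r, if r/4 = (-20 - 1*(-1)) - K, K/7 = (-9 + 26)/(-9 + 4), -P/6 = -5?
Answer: 12096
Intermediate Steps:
P = 30 (P = -6*(-5) = 30)
K = -119/5 (K = 7*((-9 + 26)/(-9 + 4)) = 7*(17/(-5)) = 7*(17*(-1/5)) = 7*(-17/5) = -119/5 ≈ -23.800)
I(n, G) = 30 - G
r = 96/5 (r = 4*((-20 - 1*(-1)) - 1*(-119/5)) = 4*((-20 + 1) + 119/5) = 4*(-19 + 119/5) = 4*(24/5) = 96/5 ≈ 19.200)
(18*I(-1, -5))*r = (18*(30 - 1*(-5)))*(96/5) = (18*(30 + 5))*(96/5) = (18*35)*(96/5) = 630*(96/5) = 12096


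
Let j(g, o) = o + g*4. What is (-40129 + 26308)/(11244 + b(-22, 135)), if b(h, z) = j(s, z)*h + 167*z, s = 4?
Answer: -13821/30467 ≈ -0.45364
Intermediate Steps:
j(g, o) = o + 4*g
b(h, z) = 167*z + h*(16 + z) (b(h, z) = (z + 4*4)*h + 167*z = (z + 16)*h + 167*z = (16 + z)*h + 167*z = h*(16 + z) + 167*z = 167*z + h*(16 + z))
(-40129 + 26308)/(11244 + b(-22, 135)) = (-40129 + 26308)/(11244 + (167*135 - 22*(16 + 135))) = -13821/(11244 + (22545 - 22*151)) = -13821/(11244 + (22545 - 3322)) = -13821/(11244 + 19223) = -13821/30467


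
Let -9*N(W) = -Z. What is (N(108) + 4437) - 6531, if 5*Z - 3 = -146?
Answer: -94373/45 ≈ -2097.2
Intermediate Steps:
Z = -143/5 (Z = ⅗ + (⅕)*(-146) = ⅗ - 146/5 = -143/5 ≈ -28.600)
N(W) = -143/45 (N(W) = -(-1)*(-143)/(9*5) = -⅑*143/5 = -143/45)
(N(108) + 4437) - 6531 = (-143/45 + 4437) - 6531 = 199522/45 - 6531 = -94373/45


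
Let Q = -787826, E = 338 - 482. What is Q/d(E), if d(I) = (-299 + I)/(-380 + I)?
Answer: -412820824/443 ≈ -9.3188e+5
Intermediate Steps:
E = -144
d(I) = (-299 + I)/(-380 + I)
Q/d(E) = -787826*(-380 - 144)/(-299 - 144) = -787826/(-443/(-524)) = -787826/((-1/524*(-443))) = -787826/443/524 = -787826*524/443 = -412820824/443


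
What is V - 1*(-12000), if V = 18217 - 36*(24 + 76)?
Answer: 26617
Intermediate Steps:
V = 14617 (V = 18217 - 36*100 = 18217 - 1*3600 = 18217 - 3600 = 14617)
V - 1*(-12000) = 14617 - 1*(-12000) = 14617 + 12000 = 26617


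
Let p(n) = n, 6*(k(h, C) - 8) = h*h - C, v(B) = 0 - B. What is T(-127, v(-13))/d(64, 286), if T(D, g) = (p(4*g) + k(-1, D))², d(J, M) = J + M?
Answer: 29768/1575 ≈ 18.900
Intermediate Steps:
v(B) = -B
k(h, C) = 8 - C/6 + h²/6 (k(h, C) = 8 + (h*h - C)/6 = 8 + (h² - C)/6 = 8 + (-C/6 + h²/6) = 8 - C/6 + h²/6)
T(D, g) = (49/6 + 4*g - D/6)² (T(D, g) = (4*g + (8 - D/6 + (⅙)*(-1)²))² = (4*g + (8 - D/6 + (⅙)*1))² = (4*g + (8 - D/6 + ⅙))² = (4*g + (49/6 - D/6))² = (49/6 + 4*g - D/6)²)
T(-127, v(-13))/d(64, 286) = ((49 - 1*(-127) + 24*(-1*(-13)))²/36)/(64 + 286) = ((49 + 127 + 24*13)²/36)/350 = ((49 + 127 + 312)²/36)*(1/350) = ((1/36)*488²)*(1/350) = ((1/36)*238144)*(1/350) = (59536/9)*(1/350) = 29768/1575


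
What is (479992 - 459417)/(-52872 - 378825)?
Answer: -20575/431697 ≈ -0.047661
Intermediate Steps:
(479992 - 459417)/(-52872 - 378825) = 20575/(-431697) = 20575*(-1/431697) = -20575/431697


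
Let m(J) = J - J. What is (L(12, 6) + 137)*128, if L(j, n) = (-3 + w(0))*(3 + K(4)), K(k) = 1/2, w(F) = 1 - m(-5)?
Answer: 16640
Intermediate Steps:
m(J) = 0
w(F) = 1 (w(F) = 1 - 1*0 = 1 + 0 = 1)
K(k) = ½
L(j, n) = -7 (L(j, n) = (-3 + 1)*(3 + ½) = -2*7/2 = -7)
(L(12, 6) + 137)*128 = (-7 + 137)*128 = 130*128 = 16640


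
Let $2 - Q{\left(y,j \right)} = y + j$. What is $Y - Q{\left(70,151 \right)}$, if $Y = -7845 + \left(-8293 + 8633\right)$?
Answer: $-7286$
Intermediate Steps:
$Y = -7505$ ($Y = -7845 + 340 = -7505$)
$Q{\left(y,j \right)} = 2 - j - y$ ($Q{\left(y,j \right)} = 2 - \left(y + j\right) = 2 - \left(j + y\right) = 2 - j - y$)
$Y - Q{\left(70,151 \right)} = -7505 - \left(2 - 151 - 70\right) = -7505 - -219 = -7505 + 219 = -7286$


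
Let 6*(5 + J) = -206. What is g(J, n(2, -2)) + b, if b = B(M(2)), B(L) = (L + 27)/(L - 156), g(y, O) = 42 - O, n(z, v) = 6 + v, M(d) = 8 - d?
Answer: 1889/50 ≈ 37.780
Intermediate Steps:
J = -118/3 (J = -5 + (1/6)*(-206) = -5 - 103/3 = -118/3 ≈ -39.333)
B(L) = (27 + L)/(-156 + L)
b = -11/50 (b = (27 + (8 - 1*2))/(-156 + (8 - 1*2)) = (27 + (8 - 2))/(-156 + (8 - 2)) = (27 + 6)/(-156 + 6) = 33/(-150) = -1/150*33 = -11/50 ≈ -0.22000)
g(J, n(2, -2)) + b = (42 - (6 - 2)) - 11/50 = (42 - 1*4) - 11/50 = (42 - 4) - 11/50 = 38 - 11/50 = 1889/50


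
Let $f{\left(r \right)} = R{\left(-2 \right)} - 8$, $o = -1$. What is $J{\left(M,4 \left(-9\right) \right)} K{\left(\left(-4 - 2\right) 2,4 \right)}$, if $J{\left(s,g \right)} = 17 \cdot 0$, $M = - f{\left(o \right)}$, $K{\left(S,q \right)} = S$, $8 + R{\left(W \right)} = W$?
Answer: $0$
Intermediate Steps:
$R{\left(W \right)} = -8 + W$
$f{\left(r \right)} = -18$ ($f{\left(r \right)} = \left(-8 - 2\right) - 8 = -10 - 8 = -18$)
$M = 18$ ($M = \left(-1\right) \left(-18\right) = 18$)
$J{\left(s,g \right)} = 0$
$J{\left(M,4 \left(-9\right) \right)} K{\left(\left(-4 - 2\right) 2,4 \right)} = 0 \left(-4 - 2\right) 2 = 0 \left(\left(-6\right) 2\right) = 0 \left(-12\right) = 0$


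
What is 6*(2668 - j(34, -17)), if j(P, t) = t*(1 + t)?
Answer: 14376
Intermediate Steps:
6*(2668 - j(34, -17)) = 6*(2668 - (-17)*(1 - 17)) = 6*(2668 - (-17)*(-16)) = 6*(2668 - 1*272) = 6*(2668 - 272) = 6*2396 = 14376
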